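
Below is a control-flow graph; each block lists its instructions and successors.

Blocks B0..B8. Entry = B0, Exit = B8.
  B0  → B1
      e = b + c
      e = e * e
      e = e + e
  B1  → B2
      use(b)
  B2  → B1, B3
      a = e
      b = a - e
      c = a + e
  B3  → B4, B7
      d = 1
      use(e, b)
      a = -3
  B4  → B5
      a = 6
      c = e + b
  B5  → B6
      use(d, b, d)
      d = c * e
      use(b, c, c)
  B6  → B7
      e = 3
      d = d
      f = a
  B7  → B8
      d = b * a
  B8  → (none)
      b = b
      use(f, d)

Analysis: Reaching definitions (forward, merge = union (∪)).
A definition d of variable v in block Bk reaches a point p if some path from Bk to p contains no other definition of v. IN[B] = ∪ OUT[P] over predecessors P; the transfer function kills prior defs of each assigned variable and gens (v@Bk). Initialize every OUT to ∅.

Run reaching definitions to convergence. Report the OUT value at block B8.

Answer: {a@B3, a@B4, b@B8, c@B2, c@B4, d@B7, e@B0, e@B6, f@B6}

Working:
Fixpoint table:
  B0:   IN={}   OUT={e@B0}
  B1:   IN={a@B2, b@B2, c@B2, e@B0}   OUT={a@B2, b@B2, c@B2, e@B0}
  B2:   IN={a@B2, b@B2, c@B2, e@B0}   OUT={a@B2, b@B2, c@B2, e@B0}
  B3:   IN={a@B2, b@B2, c@B2, e@B0}   OUT={a@B3, b@B2, c@B2, d@B3, e@B0}
  B4:   IN={a@B3, b@B2, c@B2, d@B3, e@B0}   OUT={a@B4, b@B2, c@B4, d@B3, e@B0}
  B5:   IN={a@B4, b@B2, c@B4, d@B3, e@B0}   OUT={a@B4, b@B2, c@B4, d@B5, e@B0}
  B6:   IN={a@B4, b@B2, c@B4, d@B5, e@B0}   OUT={a@B4, b@B2, c@B4, d@B6, e@B6, f@B6}
  B7:   IN={a@B3, a@B4, b@B2, c@B2, c@B4, d@B3, d@B6, e@B0, e@B6, f@B6}   OUT={a@B3, a@B4, b@B2, c@B2, c@B4, d@B7, e@B0, e@B6, f@B6}
  B8:   IN={a@B3, a@B4, b@B2, c@B2, c@B4, d@B7, e@B0, e@B6, f@B6}   OUT={a@B3, a@B4, b@B8, c@B2, c@B4, d@B7, e@B0, e@B6, f@B6}

Merge at B8: IN[B8] = OUT[B7] = {a@B3, a@B4, b@B2, c@B2, c@B4, d@B7, e@B0, e@B6, f@B6}
Applying B8's transfer function to that IN value gives OUT[B8] (row B8 above).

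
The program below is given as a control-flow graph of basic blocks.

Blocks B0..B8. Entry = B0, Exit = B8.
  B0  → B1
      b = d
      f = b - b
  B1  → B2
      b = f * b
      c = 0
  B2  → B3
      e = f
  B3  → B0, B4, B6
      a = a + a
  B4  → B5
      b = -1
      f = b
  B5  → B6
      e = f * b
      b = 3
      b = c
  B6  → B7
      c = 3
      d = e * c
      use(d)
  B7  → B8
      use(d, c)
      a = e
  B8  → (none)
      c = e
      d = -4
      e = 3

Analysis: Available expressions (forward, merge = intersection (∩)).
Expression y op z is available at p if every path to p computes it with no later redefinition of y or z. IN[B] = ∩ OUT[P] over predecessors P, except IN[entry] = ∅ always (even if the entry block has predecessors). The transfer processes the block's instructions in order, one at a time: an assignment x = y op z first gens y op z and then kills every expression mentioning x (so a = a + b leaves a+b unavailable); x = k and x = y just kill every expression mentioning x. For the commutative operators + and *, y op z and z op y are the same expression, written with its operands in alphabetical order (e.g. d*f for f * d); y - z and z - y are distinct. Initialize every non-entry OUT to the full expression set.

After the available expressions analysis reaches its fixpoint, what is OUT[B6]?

Converged values:
  B0:  IN={}  OUT={b-b}
  B1:  IN={b-b}  OUT={}
  B2:  IN={}  OUT={}
  B3:  IN={}  OUT={}
  B4:  IN={}  OUT={}
  B5:  IN={}  OUT={}
  B6:  IN={}  OUT={c*e}
  B7:  IN={c*e}  OUT={c*e}
  B8:  IN={c*e}  OUT={}

Merge at B6: IN[B6] = OUT[B3] ∩ OUT[B5] = {}
Applying B6's transfer function to that IN value gives OUT[B6] (row B6 above).

Answer: {c*e}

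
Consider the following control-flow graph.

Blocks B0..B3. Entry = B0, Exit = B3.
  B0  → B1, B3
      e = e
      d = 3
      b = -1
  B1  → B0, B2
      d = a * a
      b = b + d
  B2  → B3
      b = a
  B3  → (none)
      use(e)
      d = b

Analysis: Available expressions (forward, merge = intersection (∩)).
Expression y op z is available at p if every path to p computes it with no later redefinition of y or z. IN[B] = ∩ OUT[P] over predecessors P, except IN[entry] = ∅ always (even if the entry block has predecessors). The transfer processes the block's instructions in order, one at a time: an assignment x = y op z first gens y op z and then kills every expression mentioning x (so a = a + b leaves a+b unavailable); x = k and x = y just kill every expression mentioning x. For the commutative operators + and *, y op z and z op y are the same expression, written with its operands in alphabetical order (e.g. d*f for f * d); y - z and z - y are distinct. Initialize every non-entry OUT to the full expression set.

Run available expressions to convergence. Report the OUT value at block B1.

Converged values:
  B0:  IN={}  OUT={}
  B1:  IN={}  OUT={a*a}
  B2:  IN={a*a}  OUT={a*a}
  B3:  IN={}  OUT={}

Merge at B1: IN[B1] = OUT[B0] = {}
Applying B1's transfer function to that IN value gives OUT[B1] (row B1 above).

Answer: {a*a}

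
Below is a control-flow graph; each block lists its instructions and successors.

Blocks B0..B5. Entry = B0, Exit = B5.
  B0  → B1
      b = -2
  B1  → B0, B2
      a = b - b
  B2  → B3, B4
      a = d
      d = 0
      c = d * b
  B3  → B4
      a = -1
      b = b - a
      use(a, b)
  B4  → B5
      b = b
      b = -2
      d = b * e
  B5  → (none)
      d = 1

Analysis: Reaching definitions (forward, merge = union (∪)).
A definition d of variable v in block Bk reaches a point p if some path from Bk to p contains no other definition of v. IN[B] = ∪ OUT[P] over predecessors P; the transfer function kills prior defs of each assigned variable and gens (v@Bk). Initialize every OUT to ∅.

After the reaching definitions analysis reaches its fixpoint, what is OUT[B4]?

Answer: {a@B2, a@B3, b@B4, c@B2, d@B4}

Trace:
Per-block solution:
  B0:   IN={a@B1, b@B0}   OUT={a@B1, b@B0}
  B1:   IN={a@B1, b@B0}   OUT={a@B1, b@B0}
  B2:   IN={a@B1, b@B0}   OUT={a@B2, b@B0, c@B2, d@B2}
  B3:   IN={a@B2, b@B0, c@B2, d@B2}   OUT={a@B3, b@B3, c@B2, d@B2}
  B4:   IN={a@B2, a@B3, b@B0, b@B3, c@B2, d@B2}   OUT={a@B2, a@B3, b@B4, c@B2, d@B4}
  B5:   IN={a@B2, a@B3, b@B4, c@B2, d@B4}   OUT={a@B2, a@B3, b@B4, c@B2, d@B5}

Merge at B4: IN[B4] = OUT[B2] ⊔ OUT[B3] = {a@B2, a@B3, b@B0, b@B3, c@B2, d@B2}
Applying B4's transfer function to that IN value gives OUT[B4] (row B4 above).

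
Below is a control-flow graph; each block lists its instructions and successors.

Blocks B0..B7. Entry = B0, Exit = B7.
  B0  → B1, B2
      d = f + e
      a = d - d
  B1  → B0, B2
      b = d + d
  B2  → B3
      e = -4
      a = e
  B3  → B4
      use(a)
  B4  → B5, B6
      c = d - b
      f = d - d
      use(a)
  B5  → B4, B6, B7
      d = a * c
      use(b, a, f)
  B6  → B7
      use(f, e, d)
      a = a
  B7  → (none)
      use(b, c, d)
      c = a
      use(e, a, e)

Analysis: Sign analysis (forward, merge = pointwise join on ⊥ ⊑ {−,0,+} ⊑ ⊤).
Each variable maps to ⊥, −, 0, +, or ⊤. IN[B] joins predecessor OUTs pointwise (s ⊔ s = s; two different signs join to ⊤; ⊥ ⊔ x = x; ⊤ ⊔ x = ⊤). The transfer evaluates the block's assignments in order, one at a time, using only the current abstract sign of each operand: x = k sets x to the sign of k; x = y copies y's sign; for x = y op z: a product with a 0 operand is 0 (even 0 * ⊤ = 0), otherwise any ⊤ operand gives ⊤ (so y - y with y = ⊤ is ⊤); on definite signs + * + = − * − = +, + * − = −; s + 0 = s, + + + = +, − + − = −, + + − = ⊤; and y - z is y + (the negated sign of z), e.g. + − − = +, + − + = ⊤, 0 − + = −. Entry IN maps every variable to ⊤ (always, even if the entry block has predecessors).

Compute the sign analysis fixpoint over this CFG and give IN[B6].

Converged values:
  B0:   IN=(all ⊤)   OUT=(all ⊤)
  B1:   IN=(all ⊤)   OUT=(all ⊤)
  B2:   IN=(all ⊤)   OUT={a:-, e:-; rest ⊤}
  B3:   IN={a:-, e:-; rest ⊤}   OUT={a:-, e:-; rest ⊤}
  B4:   IN={a:-, e:-; rest ⊤}   OUT={a:-, e:-; rest ⊤}
  B5:   IN={a:-, e:-; rest ⊤}   OUT={a:-, e:-; rest ⊤}
  B6:   IN={a:-, e:-; rest ⊤}   OUT={a:-, e:-; rest ⊤}
  B7:   IN={a:-, e:-; rest ⊤}   OUT={a:-, c:-, e:-; rest ⊤}

Merge at B6: IN[B6] = OUT[B4] ⊔ OUT[B5] = {a: -, b: ⊤, c: ⊤, d: ⊤, e: -, f: ⊤}

Answer: {a: -, b: ⊤, c: ⊤, d: ⊤, e: -, f: ⊤}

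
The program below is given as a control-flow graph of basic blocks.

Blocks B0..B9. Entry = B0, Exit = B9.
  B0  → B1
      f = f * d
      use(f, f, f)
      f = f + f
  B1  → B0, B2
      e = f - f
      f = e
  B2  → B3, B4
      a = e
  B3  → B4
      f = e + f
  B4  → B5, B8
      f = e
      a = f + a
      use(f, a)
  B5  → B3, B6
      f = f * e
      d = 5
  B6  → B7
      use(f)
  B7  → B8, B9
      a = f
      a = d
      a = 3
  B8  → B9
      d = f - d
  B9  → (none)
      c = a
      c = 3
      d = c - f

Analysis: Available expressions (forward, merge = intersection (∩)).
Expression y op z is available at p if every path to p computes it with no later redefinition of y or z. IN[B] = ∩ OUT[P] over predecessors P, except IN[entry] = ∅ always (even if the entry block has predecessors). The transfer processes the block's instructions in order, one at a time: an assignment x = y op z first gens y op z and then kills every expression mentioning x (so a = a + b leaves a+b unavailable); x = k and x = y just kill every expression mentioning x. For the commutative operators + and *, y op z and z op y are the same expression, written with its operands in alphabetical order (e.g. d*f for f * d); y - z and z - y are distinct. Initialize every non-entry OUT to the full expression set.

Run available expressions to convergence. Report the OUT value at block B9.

Fixpoint table:
  B0:  IN={}  OUT={}
  B1:  IN={}  OUT={}
  B2:  IN={}  OUT={}
  B3:  IN={}  OUT={}
  B4:  IN={}  OUT={}
  B5:  IN={}  OUT={}
  B6:  IN={}  OUT={}
  B7:  IN={}  OUT={}
  B8:  IN={}  OUT={}
  B9:  IN={}  OUT={c-f}

Merge at B9: IN[B9] = OUT[B7] ∩ OUT[B8] = {}
Applying B9's transfer function to that IN value gives OUT[B9] (row B9 above).

Answer: {c-f}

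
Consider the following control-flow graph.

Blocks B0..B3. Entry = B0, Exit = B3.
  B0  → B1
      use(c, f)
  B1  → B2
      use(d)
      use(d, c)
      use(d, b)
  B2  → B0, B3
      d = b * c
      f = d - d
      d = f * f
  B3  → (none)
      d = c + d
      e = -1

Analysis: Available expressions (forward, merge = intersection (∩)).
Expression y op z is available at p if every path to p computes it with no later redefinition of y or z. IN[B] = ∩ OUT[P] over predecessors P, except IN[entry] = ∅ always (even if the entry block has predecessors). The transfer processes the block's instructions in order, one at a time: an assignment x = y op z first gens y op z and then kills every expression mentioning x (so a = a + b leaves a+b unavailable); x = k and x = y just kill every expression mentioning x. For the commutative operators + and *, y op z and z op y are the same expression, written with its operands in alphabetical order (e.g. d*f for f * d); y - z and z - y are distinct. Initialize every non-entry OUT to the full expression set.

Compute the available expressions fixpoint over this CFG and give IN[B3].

Answer: {b*c, f*f}

Trace:
Converged values:
  B0: | IN={} | OUT={}
  B1: | IN={} | OUT={}
  B2: | IN={} | OUT={b*c, f*f}
  B3: | IN={b*c, f*f} | OUT={b*c, f*f}

Merge at B3: IN[B3] = OUT[B2] = {b*c, f*f}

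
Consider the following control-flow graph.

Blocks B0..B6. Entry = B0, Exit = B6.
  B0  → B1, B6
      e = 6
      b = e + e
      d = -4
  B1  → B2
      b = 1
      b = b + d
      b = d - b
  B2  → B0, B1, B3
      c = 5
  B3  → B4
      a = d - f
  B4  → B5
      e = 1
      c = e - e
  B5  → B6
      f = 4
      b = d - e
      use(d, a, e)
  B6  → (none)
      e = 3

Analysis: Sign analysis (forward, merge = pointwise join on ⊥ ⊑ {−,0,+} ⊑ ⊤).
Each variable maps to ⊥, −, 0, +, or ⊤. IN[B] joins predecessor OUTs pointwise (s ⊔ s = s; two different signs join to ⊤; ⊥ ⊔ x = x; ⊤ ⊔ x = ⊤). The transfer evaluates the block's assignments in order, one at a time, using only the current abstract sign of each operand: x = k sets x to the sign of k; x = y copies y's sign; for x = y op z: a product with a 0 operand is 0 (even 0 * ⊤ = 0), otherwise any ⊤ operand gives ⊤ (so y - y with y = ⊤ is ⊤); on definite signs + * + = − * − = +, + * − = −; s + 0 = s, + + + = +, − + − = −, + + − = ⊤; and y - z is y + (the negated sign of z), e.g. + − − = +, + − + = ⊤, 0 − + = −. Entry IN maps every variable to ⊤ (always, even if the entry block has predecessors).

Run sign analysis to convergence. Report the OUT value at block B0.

Fixpoint table:
  B0:   IN=(all ⊤)   OUT={b:+, d:-, e:+; rest ⊤}
  B1:   IN={d:-, e:+; rest ⊤}   OUT={d:-, e:+; rest ⊤}
  B2:   IN={d:-, e:+; rest ⊤}   OUT={c:+, d:-, e:+; rest ⊤}
  B3:   IN={c:+, d:-, e:+; rest ⊤}   OUT={c:+, d:-, e:+; rest ⊤}
  B4:   IN={c:+, d:-, e:+; rest ⊤}   OUT={d:-, e:+; rest ⊤}
  B5:   IN={d:-, e:+; rest ⊤}   OUT={b:-, d:-, e:+, f:+; rest ⊤}
  B6:   IN={d:-, e:+; rest ⊤}   OUT={d:-, e:+; rest ⊤}

Merge at B0 (entry node, so the boundary value (all ⊤) is joined with the incoming edge(s)): IN[B0] = (all ⊤) ⊔ OUT[B2] = {a: ⊤, b: ⊤, c: ⊤, d: ⊤, e: ⊤, f: ⊤}
Applying B0's transfer function to that IN value gives OUT[B0] (row B0 above).

Answer: {a: ⊤, b: +, c: ⊤, d: -, e: +, f: ⊤}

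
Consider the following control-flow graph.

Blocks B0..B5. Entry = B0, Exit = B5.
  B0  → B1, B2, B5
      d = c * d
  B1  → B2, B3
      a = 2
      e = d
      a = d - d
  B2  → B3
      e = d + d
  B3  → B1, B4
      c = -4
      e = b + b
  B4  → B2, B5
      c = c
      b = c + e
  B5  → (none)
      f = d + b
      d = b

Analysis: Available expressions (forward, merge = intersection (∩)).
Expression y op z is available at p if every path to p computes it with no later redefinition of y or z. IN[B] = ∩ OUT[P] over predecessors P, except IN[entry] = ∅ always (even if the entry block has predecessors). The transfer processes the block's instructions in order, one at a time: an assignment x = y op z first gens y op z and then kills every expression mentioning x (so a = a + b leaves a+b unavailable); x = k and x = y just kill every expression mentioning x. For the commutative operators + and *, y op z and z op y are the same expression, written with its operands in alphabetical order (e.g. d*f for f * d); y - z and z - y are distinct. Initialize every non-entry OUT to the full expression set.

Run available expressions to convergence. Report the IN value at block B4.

Per-block solution:
  B0: | IN={} | OUT={}
  B1: | IN={} | OUT={d-d}
  B2: | IN={} | OUT={d+d}
  B3: | IN={} | OUT={b+b}
  B4: | IN={b+b} | OUT={c+e}
  B5: | IN={} | OUT={}

Merge at B4: IN[B4] = OUT[B3] = {b+b}

Answer: {b+b}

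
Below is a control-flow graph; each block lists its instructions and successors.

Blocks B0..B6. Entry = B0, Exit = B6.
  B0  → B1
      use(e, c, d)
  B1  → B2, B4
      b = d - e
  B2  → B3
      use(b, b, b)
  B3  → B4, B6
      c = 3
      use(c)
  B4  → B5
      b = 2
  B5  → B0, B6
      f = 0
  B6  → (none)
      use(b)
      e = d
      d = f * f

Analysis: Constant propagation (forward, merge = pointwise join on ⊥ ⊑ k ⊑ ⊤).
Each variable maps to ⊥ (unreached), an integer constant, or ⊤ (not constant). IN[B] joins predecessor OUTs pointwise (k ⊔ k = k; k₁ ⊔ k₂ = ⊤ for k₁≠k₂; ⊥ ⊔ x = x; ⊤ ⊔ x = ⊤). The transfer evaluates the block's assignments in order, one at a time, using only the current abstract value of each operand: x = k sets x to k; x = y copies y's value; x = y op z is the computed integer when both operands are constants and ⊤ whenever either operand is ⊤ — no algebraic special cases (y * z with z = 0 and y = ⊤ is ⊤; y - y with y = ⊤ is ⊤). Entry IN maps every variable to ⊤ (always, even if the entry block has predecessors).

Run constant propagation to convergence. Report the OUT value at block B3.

Fixpoint table:
  B0: | IN=(all ⊤) | OUT=(all ⊤)
  B1: | IN=(all ⊤) | OUT=(all ⊤)
  B2: | IN=(all ⊤) | OUT=(all ⊤)
  B3: | IN=(all ⊤) | OUT={c:3; rest ⊤}
  B4: | IN=(all ⊤) | OUT={b:2; rest ⊤}
  B5: | IN={b:2; rest ⊤} | OUT={b:2, f:0; rest ⊤}
  B6: | IN=(all ⊤) | OUT=(all ⊤)

Merge at B3: IN[B3] = OUT[B2] = {a: ⊤, b: ⊤, c: ⊤, d: ⊤, e: ⊤, f: ⊤}
Applying B3's transfer function to that IN value gives OUT[B3] (row B3 above).

Answer: {a: ⊤, b: ⊤, c: 3, d: ⊤, e: ⊤, f: ⊤}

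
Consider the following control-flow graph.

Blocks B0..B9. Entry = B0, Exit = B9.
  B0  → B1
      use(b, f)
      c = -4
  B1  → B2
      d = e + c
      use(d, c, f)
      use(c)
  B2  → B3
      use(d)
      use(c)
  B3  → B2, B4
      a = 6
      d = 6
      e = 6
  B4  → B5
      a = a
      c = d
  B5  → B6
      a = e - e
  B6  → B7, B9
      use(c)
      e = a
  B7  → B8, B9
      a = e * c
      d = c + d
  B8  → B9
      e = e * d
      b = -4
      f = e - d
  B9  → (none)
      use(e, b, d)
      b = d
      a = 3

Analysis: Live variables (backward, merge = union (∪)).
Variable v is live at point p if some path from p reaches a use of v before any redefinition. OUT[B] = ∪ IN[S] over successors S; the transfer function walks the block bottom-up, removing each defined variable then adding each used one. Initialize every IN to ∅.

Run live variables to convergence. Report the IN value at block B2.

Per-block solution:
  B0:  IN={b, e, f}  OUT={b, c, e, f}
  B1:  IN={b, c, e, f}  OUT={b, c, d}
  B2:  IN={b, c, d}  OUT={b, c}
  B3:  IN={b, c}  OUT={a, b, c, d, e}
  B4:  IN={a, b, d, e}  OUT={b, c, d, e}
  B5:  IN={b, c, d, e}  OUT={a, b, c, d}
  B6:  IN={a, b, c, d}  OUT={b, c, d, e}
  B7:  IN={b, c, d, e}  OUT={b, d, e}
  B8:  IN={d, e}  OUT={b, d, e}
  B9:  IN={b, d, e}  OUT={}

Merge at B2: OUT[B2] = IN[B3] = {b, c}
Applying B2's transfer function to that OUT value gives IN[B2] (row B2 above).

Answer: {b, c, d}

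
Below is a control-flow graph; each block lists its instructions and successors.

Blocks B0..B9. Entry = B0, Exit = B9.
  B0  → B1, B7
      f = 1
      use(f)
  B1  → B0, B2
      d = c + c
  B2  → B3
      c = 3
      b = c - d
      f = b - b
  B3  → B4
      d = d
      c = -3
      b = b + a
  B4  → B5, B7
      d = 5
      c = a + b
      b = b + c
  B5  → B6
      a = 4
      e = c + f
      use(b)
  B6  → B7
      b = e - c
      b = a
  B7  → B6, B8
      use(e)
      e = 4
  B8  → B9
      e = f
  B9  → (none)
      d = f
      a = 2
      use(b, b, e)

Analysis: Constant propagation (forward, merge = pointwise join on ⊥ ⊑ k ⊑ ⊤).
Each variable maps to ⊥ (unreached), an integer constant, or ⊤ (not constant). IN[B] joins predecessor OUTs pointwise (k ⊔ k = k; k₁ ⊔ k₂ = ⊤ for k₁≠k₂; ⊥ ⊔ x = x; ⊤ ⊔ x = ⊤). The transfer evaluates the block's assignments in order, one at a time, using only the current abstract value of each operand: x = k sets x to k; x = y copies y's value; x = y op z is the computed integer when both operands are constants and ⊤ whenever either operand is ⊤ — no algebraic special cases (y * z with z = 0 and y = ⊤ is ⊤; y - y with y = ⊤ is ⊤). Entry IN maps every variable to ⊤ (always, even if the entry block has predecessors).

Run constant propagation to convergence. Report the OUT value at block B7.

Answer: {a: ⊤, b: ⊤, c: ⊤, d: ⊤, e: 4, f: ⊤}

Trace:
Fixpoint table:
  B0:  IN=(all ⊤)  OUT={f:1; rest ⊤}
  B1:  IN={f:1; rest ⊤}  OUT={f:1; rest ⊤}
  B2:  IN={f:1; rest ⊤}  OUT={c:3; rest ⊤}
  B3:  IN={c:3; rest ⊤}  OUT={c:-3; rest ⊤}
  B4:  IN={c:-3; rest ⊤}  OUT={d:5; rest ⊤}
  B5:  IN={d:5; rest ⊤}  OUT={a:4, d:5; rest ⊤}
  B6:  IN=(all ⊤)  OUT=(all ⊤)
  B7:  IN=(all ⊤)  OUT={e:4; rest ⊤}
  B8:  IN={e:4; rest ⊤}  OUT=(all ⊤)
  B9:  IN=(all ⊤)  OUT={a:2; rest ⊤}

Merge at B7: IN[B7] = OUT[B0] ⊔ OUT[B4] ⊔ OUT[B6] = {a: ⊤, b: ⊤, c: ⊤, d: ⊤, e: ⊤, f: ⊤}
Applying B7's transfer function to that IN value gives OUT[B7] (row B7 above).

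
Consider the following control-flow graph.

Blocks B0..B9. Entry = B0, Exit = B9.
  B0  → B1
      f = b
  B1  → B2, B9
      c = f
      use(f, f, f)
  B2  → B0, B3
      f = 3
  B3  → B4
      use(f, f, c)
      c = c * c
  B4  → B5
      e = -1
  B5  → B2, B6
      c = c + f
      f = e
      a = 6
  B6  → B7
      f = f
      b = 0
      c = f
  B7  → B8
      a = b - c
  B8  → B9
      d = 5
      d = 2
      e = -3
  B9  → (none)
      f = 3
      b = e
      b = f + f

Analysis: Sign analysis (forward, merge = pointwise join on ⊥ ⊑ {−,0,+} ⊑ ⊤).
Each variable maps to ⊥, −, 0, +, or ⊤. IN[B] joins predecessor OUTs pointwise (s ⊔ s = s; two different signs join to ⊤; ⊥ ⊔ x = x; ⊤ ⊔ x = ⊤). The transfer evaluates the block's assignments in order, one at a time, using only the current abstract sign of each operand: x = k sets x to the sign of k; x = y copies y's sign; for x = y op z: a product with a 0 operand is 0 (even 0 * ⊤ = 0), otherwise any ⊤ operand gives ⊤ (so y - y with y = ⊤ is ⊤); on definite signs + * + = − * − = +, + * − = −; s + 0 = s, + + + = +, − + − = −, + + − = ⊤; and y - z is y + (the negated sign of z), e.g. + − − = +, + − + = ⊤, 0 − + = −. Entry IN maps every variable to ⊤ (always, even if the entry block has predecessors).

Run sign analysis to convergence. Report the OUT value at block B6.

Per-block solution:
  B0:   IN=(all ⊤)   OUT=(all ⊤)
  B1:   IN=(all ⊤)   OUT=(all ⊤)
  B2:   IN=(all ⊤)   OUT={f:+; rest ⊤}
  B3:   IN={f:+; rest ⊤}   OUT={f:+; rest ⊤}
  B4:   IN={f:+; rest ⊤}   OUT={e:-, f:+; rest ⊤}
  B5:   IN={e:-, f:+; rest ⊤}   OUT={a:+, e:-, f:-; rest ⊤}
  B6:   IN={a:+, e:-, f:-; rest ⊤}   OUT={a:+, b:0, c:-, e:-, f:-; rest ⊤}
  B7:   IN={a:+, b:0, c:-, e:-, f:-; rest ⊤}   OUT={a:+, b:0, c:-, e:-, f:-; rest ⊤}
  B8:   IN={a:+, b:0, c:-, e:-, f:-; rest ⊤}   OUT={a:+, b:0, c:-, d:+, e:-, f:-; rest ⊤}
  B9:   IN=(all ⊤)   OUT={b:+, f:+; rest ⊤}

Merge at B6: IN[B6] = OUT[B5] = {a: +, b: ⊤, c: ⊤, d: ⊤, e: -, f: -}
Applying B6's transfer function to that IN value gives OUT[B6] (row B6 above).

Answer: {a: +, b: 0, c: -, d: ⊤, e: -, f: -}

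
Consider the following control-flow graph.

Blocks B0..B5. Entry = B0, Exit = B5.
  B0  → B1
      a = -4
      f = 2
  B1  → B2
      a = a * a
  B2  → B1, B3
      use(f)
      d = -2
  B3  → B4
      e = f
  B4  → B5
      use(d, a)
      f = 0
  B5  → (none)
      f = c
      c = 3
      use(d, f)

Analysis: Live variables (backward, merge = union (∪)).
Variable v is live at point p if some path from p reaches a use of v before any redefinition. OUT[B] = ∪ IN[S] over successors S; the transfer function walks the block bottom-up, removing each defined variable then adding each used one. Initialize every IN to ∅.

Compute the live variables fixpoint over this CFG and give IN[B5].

Answer: {c, d}

Working:
Converged values:
  B0: | IN={c} | OUT={a, c, f}
  B1: | IN={a, c, f} | OUT={a, c, f}
  B2: | IN={a, c, f} | OUT={a, c, d, f}
  B3: | IN={a, c, d, f} | OUT={a, c, d}
  B4: | IN={a, c, d} | OUT={c, d}
  B5: | IN={c, d} | OUT={}

B5 is the boundary node: OUT[B5] = {}
Applying B5's transfer function to that OUT value gives IN[B5] (row B5 above).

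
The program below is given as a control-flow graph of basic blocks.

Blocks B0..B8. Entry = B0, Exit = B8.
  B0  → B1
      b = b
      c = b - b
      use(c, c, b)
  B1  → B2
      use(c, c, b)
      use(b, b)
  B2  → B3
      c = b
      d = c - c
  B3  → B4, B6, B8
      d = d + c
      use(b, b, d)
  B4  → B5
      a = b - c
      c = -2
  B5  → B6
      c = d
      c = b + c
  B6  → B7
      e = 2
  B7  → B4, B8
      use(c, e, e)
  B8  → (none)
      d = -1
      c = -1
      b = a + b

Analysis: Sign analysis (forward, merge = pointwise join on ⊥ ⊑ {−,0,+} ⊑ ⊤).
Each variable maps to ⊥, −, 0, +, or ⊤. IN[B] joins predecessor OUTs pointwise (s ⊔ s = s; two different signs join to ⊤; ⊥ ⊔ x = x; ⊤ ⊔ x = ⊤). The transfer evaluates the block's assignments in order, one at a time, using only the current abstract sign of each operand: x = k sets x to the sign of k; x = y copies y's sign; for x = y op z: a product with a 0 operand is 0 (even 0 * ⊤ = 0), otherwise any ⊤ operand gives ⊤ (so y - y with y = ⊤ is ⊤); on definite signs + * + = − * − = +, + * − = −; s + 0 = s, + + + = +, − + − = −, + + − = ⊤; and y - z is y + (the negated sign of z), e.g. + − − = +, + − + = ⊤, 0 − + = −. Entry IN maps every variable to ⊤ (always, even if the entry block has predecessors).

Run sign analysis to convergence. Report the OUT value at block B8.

Fixpoint table:
  B0:   IN=(all ⊤)   OUT=(all ⊤)
  B1:   IN=(all ⊤)   OUT=(all ⊤)
  B2:   IN=(all ⊤)   OUT=(all ⊤)
  B3:   IN=(all ⊤)   OUT=(all ⊤)
  B4:   IN=(all ⊤)   OUT={c:-; rest ⊤}
  B5:   IN={c:-; rest ⊤}   OUT=(all ⊤)
  B6:   IN=(all ⊤)   OUT={e:+; rest ⊤}
  B7:   IN={e:+; rest ⊤}   OUT={e:+; rest ⊤}
  B8:   IN=(all ⊤)   OUT={c:-, d:-; rest ⊤}

Merge at B8: IN[B8] = OUT[B3] ⊔ OUT[B7] = {a: ⊤, b: ⊤, c: ⊤, d: ⊤, e: ⊤, f: ⊤}
Applying B8's transfer function to that IN value gives OUT[B8] (row B8 above).

Answer: {a: ⊤, b: ⊤, c: -, d: -, e: ⊤, f: ⊤}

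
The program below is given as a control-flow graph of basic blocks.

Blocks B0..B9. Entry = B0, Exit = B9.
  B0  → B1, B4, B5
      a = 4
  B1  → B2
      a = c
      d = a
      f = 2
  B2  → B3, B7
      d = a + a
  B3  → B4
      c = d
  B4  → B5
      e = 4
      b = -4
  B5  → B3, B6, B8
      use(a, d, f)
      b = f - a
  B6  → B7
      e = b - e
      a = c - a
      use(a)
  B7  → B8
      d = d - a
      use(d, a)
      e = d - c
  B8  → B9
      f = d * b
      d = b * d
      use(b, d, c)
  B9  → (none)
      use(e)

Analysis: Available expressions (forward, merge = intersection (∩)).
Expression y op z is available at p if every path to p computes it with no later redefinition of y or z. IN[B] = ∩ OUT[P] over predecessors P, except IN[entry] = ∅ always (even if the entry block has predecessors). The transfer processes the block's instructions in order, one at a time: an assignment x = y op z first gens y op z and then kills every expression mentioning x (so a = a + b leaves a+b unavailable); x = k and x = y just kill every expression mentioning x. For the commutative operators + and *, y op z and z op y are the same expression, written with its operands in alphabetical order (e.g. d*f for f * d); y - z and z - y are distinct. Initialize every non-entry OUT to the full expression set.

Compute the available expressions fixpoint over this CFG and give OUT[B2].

Fixpoint table:
  B0:   IN={}   OUT={}
  B1:   IN={}   OUT={}
  B2:   IN={}   OUT={a+a}
  B3:   IN={}   OUT={}
  B4:   IN={}   OUT={}
  B5:   IN={}   OUT={f-a}
  B6:   IN={f-a}   OUT={}
  B7:   IN={}   OUT={d-c}
  B8:   IN={}   OUT={}
  B9:   IN={}   OUT={}

Merge at B2: IN[B2] = OUT[B1] = {}
Applying B2's transfer function to that IN value gives OUT[B2] (row B2 above).

Answer: {a+a}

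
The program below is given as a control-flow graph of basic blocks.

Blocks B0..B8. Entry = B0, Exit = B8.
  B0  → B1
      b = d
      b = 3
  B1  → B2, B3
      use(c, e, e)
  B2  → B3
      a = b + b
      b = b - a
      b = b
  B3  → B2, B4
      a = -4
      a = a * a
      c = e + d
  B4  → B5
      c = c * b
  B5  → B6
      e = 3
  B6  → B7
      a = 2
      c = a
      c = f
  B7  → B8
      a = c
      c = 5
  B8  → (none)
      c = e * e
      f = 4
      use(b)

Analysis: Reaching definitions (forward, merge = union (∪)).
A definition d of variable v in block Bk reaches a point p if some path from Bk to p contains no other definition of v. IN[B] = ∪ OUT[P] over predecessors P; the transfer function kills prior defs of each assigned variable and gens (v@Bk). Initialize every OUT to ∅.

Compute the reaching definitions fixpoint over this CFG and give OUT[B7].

Answer: {a@B7, b@B0, b@B2, c@B7, e@B5}

Derivation:
Fixpoint table:
  B0:   IN={}   OUT={b@B0}
  B1:   IN={b@B0}   OUT={b@B0}
  B2:   IN={a@B3, b@B0, b@B2, c@B3}   OUT={a@B2, b@B2, c@B3}
  B3:   IN={a@B2, b@B0, b@B2, c@B3}   OUT={a@B3, b@B0, b@B2, c@B3}
  B4:   IN={a@B3, b@B0, b@B2, c@B3}   OUT={a@B3, b@B0, b@B2, c@B4}
  B5:   IN={a@B3, b@B0, b@B2, c@B4}   OUT={a@B3, b@B0, b@B2, c@B4, e@B5}
  B6:   IN={a@B3, b@B0, b@B2, c@B4, e@B5}   OUT={a@B6, b@B0, b@B2, c@B6, e@B5}
  B7:   IN={a@B6, b@B0, b@B2, c@B6, e@B5}   OUT={a@B7, b@B0, b@B2, c@B7, e@B5}
  B8:   IN={a@B7, b@B0, b@B2, c@B7, e@B5}   OUT={a@B7, b@B0, b@B2, c@B8, e@B5, f@B8}

Merge at B7: IN[B7] = OUT[B6] = {a@B6, b@B0, b@B2, c@B6, e@B5}
Applying B7's transfer function to that IN value gives OUT[B7] (row B7 above).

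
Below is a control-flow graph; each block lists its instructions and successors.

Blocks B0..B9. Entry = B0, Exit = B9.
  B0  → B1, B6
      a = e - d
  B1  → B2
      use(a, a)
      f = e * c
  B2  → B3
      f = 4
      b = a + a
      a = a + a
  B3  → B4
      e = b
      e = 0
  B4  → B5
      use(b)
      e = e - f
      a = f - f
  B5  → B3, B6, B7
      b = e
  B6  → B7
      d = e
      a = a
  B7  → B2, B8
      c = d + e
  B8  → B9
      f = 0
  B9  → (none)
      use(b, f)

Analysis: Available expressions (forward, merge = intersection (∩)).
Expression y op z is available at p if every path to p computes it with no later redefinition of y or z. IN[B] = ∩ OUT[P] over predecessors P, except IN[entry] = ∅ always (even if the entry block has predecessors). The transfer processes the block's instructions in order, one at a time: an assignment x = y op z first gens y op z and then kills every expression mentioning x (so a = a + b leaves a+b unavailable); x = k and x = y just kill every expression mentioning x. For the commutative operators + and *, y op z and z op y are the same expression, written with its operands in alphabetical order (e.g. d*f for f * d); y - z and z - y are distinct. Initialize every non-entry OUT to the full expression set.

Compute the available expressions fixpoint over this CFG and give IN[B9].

Answer: {d+e}

Trace:
Fixpoint table:
  B0: | IN={} | OUT={e-d}
  B1: | IN={e-d} | OUT={c*e, e-d}
  B2: | IN={} | OUT={}
  B3: | IN={} | OUT={}
  B4: | IN={} | OUT={f-f}
  B5: | IN={f-f} | OUT={f-f}
  B6: | IN={} | OUT={}
  B7: | IN={} | OUT={d+e}
  B8: | IN={d+e} | OUT={d+e}
  B9: | IN={d+e} | OUT={d+e}

Merge at B9: IN[B9] = OUT[B8] = {d+e}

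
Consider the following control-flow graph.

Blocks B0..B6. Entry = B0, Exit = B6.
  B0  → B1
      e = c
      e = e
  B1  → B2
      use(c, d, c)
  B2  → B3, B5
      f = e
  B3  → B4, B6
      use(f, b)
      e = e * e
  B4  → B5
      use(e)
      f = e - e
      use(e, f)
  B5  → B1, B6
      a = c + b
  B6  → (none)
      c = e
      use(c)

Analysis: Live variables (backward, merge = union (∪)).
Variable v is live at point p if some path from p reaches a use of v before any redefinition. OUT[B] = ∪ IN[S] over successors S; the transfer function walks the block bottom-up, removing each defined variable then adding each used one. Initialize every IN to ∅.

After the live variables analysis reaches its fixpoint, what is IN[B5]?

Answer: {b, c, d, e}

Derivation:
Per-block solution:
  B0:   IN={b, c, d}   OUT={b, c, d, e}
  B1:   IN={b, c, d, e}   OUT={b, c, d, e}
  B2:   IN={b, c, d, e}   OUT={b, c, d, e, f}
  B3:   IN={b, c, d, e, f}   OUT={b, c, d, e}
  B4:   IN={b, c, d, e}   OUT={b, c, d, e}
  B5:   IN={b, c, d, e}   OUT={b, c, d, e}
  B6:   IN={e}   OUT={}

Merge at B5: OUT[B5] = IN[B1] ⊔ IN[B6] = {b, c, d, e}
Applying B5's transfer function to that OUT value gives IN[B5] (row B5 above).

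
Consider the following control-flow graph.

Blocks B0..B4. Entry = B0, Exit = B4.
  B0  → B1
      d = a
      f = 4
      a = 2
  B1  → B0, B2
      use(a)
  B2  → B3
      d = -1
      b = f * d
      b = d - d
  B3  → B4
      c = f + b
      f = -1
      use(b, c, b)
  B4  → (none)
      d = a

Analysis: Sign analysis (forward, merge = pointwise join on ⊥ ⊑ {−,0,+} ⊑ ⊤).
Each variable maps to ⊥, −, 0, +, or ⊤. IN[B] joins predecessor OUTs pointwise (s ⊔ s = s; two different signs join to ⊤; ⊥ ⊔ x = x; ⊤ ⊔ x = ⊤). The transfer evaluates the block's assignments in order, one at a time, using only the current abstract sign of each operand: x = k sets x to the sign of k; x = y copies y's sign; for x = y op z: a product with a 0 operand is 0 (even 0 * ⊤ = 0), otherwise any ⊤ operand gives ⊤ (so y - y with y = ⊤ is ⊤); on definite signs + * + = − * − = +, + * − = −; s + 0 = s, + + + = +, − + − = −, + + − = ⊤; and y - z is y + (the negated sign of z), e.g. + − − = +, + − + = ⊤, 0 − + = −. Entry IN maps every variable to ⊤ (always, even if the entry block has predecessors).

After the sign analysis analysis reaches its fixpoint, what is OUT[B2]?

Per-block solution:
  B0: | IN=(all ⊤) | OUT={a:+, f:+; rest ⊤}
  B1: | IN={a:+, f:+; rest ⊤} | OUT={a:+, f:+; rest ⊤}
  B2: | IN={a:+, f:+; rest ⊤} | OUT={a:+, d:-, f:+; rest ⊤}
  B3: | IN={a:+, d:-, f:+; rest ⊤} | OUT={a:+, d:-, f:-; rest ⊤}
  B4: | IN={a:+, d:-, f:-; rest ⊤} | OUT={a:+, d:+, f:-; rest ⊤}

Merge at B2: IN[B2] = OUT[B1] = {a: +, b: ⊤, c: ⊤, d: ⊤, e: ⊤, f: +}
Applying B2's transfer function to that IN value gives OUT[B2] (row B2 above).

Answer: {a: +, b: ⊤, c: ⊤, d: -, e: ⊤, f: +}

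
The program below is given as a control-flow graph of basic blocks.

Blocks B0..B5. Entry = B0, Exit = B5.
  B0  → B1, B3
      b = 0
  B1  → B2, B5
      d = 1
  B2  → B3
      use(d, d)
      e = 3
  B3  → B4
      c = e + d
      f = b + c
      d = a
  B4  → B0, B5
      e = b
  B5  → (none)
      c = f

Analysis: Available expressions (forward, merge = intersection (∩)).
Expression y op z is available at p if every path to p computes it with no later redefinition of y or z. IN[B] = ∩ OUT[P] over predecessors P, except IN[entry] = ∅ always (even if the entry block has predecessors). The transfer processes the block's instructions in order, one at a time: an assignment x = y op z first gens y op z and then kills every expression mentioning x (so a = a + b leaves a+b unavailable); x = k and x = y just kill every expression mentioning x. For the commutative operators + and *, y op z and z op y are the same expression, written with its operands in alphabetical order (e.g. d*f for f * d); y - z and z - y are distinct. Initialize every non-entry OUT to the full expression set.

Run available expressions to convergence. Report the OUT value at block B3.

Answer: {b+c}

Working:
Converged values:
  B0: | IN={} | OUT={}
  B1: | IN={} | OUT={}
  B2: | IN={} | OUT={}
  B3: | IN={} | OUT={b+c}
  B4: | IN={b+c} | OUT={b+c}
  B5: | IN={} | OUT={}

Merge at B3: IN[B3] = OUT[B0] ∩ OUT[B2] = {}
Applying B3's transfer function to that IN value gives OUT[B3] (row B3 above).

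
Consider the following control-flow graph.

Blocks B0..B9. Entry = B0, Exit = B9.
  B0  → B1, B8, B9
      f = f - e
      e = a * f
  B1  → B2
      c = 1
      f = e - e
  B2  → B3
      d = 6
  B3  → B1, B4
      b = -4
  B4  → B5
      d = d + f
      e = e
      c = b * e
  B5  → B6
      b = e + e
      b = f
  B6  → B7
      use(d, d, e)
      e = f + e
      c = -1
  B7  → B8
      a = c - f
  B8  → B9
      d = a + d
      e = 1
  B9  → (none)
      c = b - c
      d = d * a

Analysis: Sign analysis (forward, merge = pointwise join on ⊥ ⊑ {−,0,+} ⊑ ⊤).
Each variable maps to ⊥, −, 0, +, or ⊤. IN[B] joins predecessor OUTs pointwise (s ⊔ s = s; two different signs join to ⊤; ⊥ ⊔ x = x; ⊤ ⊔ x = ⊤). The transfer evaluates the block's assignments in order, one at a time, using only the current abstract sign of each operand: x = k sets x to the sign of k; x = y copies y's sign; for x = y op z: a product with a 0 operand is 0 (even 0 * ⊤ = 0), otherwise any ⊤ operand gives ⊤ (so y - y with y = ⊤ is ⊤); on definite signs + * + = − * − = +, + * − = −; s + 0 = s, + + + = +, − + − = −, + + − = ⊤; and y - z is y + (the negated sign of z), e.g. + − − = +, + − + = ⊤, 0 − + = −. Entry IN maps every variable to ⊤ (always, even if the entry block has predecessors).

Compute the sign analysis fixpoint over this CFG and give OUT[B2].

Answer: {a: ⊤, b: ⊤, c: +, d: +, e: ⊤, f: ⊤}

Derivation:
Per-block solution:
  B0:   IN=(all ⊤)   OUT=(all ⊤)
  B1:   IN=(all ⊤)   OUT={c:+; rest ⊤}
  B2:   IN={c:+; rest ⊤}   OUT={c:+, d:+; rest ⊤}
  B3:   IN={c:+, d:+; rest ⊤}   OUT={b:-, c:+, d:+; rest ⊤}
  B4:   IN={b:-, c:+, d:+; rest ⊤}   OUT={b:-; rest ⊤}
  B5:   IN={b:-; rest ⊤}   OUT=(all ⊤)
  B6:   IN=(all ⊤)   OUT={c:-; rest ⊤}
  B7:   IN={c:-; rest ⊤}   OUT={c:-; rest ⊤}
  B8:   IN=(all ⊤)   OUT={e:+; rest ⊤}
  B9:   IN=(all ⊤)   OUT=(all ⊤)

Merge at B2: IN[B2] = OUT[B1] = {a: ⊤, b: ⊤, c: +, d: ⊤, e: ⊤, f: ⊤}
Applying B2's transfer function to that IN value gives OUT[B2] (row B2 above).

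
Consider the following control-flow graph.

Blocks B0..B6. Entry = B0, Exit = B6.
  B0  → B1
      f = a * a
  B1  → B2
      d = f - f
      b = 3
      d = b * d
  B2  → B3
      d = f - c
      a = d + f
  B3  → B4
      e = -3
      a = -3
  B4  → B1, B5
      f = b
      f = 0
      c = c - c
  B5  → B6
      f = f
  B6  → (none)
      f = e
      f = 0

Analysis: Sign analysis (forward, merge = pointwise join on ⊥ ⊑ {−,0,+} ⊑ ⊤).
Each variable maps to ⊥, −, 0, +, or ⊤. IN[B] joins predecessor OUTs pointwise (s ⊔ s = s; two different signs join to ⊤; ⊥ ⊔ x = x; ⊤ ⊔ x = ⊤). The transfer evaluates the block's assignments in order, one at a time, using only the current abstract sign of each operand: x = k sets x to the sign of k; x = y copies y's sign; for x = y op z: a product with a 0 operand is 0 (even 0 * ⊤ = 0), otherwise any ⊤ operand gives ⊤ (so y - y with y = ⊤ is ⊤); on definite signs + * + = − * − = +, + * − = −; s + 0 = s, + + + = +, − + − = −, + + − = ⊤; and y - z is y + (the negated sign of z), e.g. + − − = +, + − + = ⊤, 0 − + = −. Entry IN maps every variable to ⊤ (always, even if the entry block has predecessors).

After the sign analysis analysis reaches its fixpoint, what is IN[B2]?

Per-block solution:
  B0:  IN=(all ⊤)  OUT=(all ⊤)
  B1:  IN=(all ⊤)  OUT={b:+; rest ⊤}
  B2:  IN={b:+; rest ⊤}  OUT={b:+; rest ⊤}
  B3:  IN={b:+; rest ⊤}  OUT={a:-, b:+, e:-; rest ⊤}
  B4:  IN={a:-, b:+, e:-; rest ⊤}  OUT={a:-, b:+, e:-, f:0; rest ⊤}
  B5:  IN={a:-, b:+, e:-, f:0; rest ⊤}  OUT={a:-, b:+, e:-, f:0; rest ⊤}
  B6:  IN={a:-, b:+, e:-, f:0; rest ⊤}  OUT={a:-, b:+, e:-, f:0; rest ⊤}

Merge at B2: IN[B2] = OUT[B1] = {a: ⊤, b: +, c: ⊤, d: ⊤, e: ⊤, f: ⊤}

Answer: {a: ⊤, b: +, c: ⊤, d: ⊤, e: ⊤, f: ⊤}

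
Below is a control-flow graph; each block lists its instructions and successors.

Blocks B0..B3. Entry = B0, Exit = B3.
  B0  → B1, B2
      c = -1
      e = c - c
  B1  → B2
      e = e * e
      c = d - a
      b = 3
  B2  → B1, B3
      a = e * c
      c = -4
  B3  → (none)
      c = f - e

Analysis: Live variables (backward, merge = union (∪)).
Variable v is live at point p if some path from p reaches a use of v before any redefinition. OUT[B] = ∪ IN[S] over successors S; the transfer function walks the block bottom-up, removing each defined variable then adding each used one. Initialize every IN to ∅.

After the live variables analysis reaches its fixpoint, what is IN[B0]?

Answer: {a, d, f}

Working:
Converged values:
  B0: | IN={a, d, f} | OUT={a, c, d, e, f}
  B1: | IN={a, d, e, f} | OUT={c, d, e, f}
  B2: | IN={c, d, e, f} | OUT={a, d, e, f}
  B3: | IN={e, f} | OUT={}

Merge at B0: OUT[B0] = IN[B1] ⊔ IN[B2] = {a, c, d, e, f}
Applying B0's transfer function to that OUT value gives IN[B0] (row B0 above).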